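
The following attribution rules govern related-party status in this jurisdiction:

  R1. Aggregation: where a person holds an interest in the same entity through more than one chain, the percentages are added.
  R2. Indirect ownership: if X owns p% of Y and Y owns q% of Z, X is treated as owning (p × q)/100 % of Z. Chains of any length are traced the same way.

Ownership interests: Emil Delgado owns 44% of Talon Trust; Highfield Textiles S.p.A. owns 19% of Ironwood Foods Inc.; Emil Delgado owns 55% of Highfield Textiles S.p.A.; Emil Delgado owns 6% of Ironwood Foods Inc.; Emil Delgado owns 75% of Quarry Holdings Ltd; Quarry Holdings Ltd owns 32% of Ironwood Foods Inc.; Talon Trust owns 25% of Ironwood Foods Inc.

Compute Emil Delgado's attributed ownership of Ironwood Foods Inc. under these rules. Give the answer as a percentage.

Chain via Highfield Textiles S.p.A. (R2): 55% × 19% = 10.45% of Ironwood Foods Inc.
Chain via Talon Trust (R2): 44% × 25% = 11% of Ironwood Foods Inc.
Chain via Quarry Holdings Ltd (R2): 75% × 32% = 24% of Ironwood Foods Inc.
Direct interest in Ironwood Foods Inc: 6%.
Aggregating (R1): 10.45% + 11% + 24% + 6% = 51.45%.

51.45%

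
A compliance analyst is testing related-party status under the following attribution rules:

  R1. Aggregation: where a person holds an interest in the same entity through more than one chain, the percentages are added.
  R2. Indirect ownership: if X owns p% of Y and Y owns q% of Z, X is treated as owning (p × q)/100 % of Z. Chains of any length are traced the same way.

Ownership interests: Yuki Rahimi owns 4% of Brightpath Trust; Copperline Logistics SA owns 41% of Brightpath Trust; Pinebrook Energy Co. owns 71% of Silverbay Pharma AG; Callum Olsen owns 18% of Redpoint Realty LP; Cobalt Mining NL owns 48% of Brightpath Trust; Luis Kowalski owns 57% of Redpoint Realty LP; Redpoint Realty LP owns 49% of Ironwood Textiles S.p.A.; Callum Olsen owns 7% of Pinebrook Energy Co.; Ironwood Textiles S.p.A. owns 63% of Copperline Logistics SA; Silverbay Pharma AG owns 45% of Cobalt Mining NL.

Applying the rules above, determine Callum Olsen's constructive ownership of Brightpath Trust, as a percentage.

Chain via Pinebrook Energy Co. → Silverbay Pharma AG → Cobalt Mining NL (R2): 7% × 71% × 45% × 48% = 1.07352% of Brightpath Trust.
Chain via Redpoint Realty LP → Ironwood Textiles S.p.A. → Copperline Logistics SA (R2): 18% × 49% × 63% × 41% = 2.278206% of Brightpath Trust.
Aggregating (R1): 1.07352% + 2.278206% = 3.351726%.

3.351726%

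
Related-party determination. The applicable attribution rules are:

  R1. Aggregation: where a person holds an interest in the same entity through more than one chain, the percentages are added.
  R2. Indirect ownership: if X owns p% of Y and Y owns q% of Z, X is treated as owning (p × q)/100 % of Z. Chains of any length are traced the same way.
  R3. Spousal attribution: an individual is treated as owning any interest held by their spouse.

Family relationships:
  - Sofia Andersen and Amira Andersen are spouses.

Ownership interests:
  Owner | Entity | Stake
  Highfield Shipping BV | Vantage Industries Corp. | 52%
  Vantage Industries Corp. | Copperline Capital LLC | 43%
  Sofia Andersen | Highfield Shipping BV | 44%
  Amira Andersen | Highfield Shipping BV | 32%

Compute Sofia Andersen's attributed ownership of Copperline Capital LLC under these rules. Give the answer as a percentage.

16.9936%

By spousal attribution (R3), Sofia Andersen is treated as also owning Amira Andersen's interest in Highfield Shipping BV, giving 44% + 32% = 76%.
Chain via Highfield Shipping BV → Vantage Industries Corp. (R2): 76% × 52% × 43% = 16.9936% of Copperline Capital LLC.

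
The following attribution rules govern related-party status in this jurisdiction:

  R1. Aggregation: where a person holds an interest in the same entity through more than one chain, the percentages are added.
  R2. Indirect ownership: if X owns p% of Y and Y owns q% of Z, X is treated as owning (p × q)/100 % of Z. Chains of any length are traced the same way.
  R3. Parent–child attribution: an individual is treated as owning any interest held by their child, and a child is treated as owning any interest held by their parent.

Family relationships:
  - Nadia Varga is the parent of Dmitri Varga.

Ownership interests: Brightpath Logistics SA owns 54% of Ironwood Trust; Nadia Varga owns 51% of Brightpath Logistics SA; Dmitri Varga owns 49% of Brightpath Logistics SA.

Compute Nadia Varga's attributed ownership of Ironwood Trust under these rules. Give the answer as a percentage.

By parent–child attribution (R3), Nadia Varga is treated as also owning Dmitri Varga's interest in Brightpath Logistics SA, giving 51% + 49% = 100%.
Chain via Brightpath Logistics SA (R2): 100% × 54% = 54% of Ironwood Trust.

54%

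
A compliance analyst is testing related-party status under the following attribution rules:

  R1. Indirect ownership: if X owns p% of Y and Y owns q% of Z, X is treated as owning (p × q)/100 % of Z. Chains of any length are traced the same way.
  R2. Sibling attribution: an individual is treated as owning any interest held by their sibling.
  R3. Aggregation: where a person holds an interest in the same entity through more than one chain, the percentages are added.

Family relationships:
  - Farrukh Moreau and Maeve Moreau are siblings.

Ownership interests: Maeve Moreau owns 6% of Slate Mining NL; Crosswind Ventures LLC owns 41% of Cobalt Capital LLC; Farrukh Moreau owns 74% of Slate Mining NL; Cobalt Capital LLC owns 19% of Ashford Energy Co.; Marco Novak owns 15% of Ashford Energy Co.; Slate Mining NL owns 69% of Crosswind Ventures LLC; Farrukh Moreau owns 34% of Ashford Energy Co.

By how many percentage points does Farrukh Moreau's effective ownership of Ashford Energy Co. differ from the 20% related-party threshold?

18.30008

By sibling attribution (R2), Farrukh Moreau is treated as also owning Maeve Moreau's interest in Slate Mining NL, giving 74% + 6% = 80%.
Chain via Slate Mining NL → Crosswind Ventures LLC → Cobalt Capital LLC (R1): 80% × 69% × 41% × 19% = 4.30008% of Ashford Energy Co.
Direct interest in Ashford Energy Co: 34%.
Aggregating (R3): 4.30008% + 34% = 38.30008%.
38.30008% exceeds the 20% threshold by 18.30008 percentage points.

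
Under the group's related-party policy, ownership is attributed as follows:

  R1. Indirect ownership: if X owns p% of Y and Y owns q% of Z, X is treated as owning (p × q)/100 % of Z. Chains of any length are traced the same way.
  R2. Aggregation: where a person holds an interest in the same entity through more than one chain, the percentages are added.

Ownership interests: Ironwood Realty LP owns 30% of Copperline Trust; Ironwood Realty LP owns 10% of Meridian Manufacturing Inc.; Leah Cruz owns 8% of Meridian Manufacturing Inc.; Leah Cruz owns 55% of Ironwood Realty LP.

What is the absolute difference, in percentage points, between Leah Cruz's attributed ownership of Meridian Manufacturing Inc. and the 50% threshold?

Chain via Ironwood Realty LP (R1): 55% × 10% = 5.5% of Meridian Manufacturing Inc.
Direct interest in Meridian Manufacturing Inc: 8%.
Aggregating (R2): 5.5% + 8% = 13.5%.
13.5% falls short of the 50% threshold by 36.5 percentage points.

36.5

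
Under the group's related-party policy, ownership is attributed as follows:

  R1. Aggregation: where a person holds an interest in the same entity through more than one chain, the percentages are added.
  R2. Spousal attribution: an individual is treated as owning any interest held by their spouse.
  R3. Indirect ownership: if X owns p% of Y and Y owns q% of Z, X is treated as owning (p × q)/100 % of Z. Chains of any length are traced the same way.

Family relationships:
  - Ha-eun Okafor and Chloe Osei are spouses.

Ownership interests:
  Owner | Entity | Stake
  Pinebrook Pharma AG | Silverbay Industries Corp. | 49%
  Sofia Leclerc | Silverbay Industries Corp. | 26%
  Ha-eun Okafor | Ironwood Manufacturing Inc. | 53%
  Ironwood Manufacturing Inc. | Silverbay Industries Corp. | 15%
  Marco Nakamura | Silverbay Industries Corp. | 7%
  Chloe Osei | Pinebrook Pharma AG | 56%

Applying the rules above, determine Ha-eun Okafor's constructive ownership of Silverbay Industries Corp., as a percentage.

35.39%

By spousal attribution (R2), Ha-eun Okafor is treated as owning Chloe Osei's 56% interest in Pinebrook Pharma AG.
Chain via Ironwood Manufacturing Inc. (R3): 53% × 15% = 7.95% of Silverbay Industries Corp.
Chain via Pinebrook Pharma AG (R3): 56% × 49% = 27.44% of Silverbay Industries Corp.
Aggregating (R1): 7.95% + 27.44% = 35.39%.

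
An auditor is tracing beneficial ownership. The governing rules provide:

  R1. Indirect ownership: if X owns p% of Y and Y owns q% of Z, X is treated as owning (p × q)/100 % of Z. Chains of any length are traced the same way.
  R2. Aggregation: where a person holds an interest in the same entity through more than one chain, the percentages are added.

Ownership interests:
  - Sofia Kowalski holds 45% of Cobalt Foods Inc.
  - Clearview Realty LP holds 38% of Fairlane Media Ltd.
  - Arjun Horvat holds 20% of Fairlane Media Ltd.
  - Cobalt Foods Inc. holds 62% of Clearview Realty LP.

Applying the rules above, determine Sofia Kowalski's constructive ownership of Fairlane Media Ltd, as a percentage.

Chain via Cobalt Foods Inc. → Clearview Realty LP (R1): 45% × 62% × 38% = 10.602% of Fairlane Media Ltd.

10.602%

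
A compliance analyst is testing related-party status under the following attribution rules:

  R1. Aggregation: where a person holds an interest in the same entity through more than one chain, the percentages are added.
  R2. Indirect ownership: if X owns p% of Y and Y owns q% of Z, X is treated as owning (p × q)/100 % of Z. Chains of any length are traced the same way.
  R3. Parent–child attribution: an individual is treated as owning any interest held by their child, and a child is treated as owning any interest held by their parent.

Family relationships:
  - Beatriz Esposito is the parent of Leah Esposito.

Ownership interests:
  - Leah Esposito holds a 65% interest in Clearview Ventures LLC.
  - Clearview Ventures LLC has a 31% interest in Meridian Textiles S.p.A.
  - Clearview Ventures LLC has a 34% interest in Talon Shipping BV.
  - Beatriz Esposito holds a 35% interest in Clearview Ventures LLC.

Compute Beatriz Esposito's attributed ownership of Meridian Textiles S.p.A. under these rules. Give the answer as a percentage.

31%

By parent–child attribution (R3), Beatriz Esposito is treated as also owning Leah Esposito's interest in Clearview Ventures LLC, giving 35% + 65% = 100%.
Chain via Clearview Ventures LLC (R2): 100% × 31% = 31% of Meridian Textiles S.p.A.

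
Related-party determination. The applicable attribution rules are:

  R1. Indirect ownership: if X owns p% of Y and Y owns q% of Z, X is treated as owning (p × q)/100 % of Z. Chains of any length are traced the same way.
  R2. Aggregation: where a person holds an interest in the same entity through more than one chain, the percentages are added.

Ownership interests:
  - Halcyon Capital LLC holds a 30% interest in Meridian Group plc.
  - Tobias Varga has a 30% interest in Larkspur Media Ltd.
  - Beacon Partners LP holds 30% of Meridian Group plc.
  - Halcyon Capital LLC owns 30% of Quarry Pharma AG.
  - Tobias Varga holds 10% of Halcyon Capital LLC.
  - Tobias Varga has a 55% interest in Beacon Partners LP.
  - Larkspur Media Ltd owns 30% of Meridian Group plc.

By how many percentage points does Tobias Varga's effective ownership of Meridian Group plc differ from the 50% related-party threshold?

Chain via Larkspur Media Ltd (R1): 30% × 30% = 9% of Meridian Group plc.
Chain via Beacon Partners LP (R1): 55% × 30% = 16.5% of Meridian Group plc.
Chain via Halcyon Capital LLC (R1): 10% × 30% = 3% of Meridian Group plc.
Aggregating (R2): 9% + 16.5% + 3% = 28.5%.
28.5% falls short of the 50% threshold by 21.5 percentage points.

21.5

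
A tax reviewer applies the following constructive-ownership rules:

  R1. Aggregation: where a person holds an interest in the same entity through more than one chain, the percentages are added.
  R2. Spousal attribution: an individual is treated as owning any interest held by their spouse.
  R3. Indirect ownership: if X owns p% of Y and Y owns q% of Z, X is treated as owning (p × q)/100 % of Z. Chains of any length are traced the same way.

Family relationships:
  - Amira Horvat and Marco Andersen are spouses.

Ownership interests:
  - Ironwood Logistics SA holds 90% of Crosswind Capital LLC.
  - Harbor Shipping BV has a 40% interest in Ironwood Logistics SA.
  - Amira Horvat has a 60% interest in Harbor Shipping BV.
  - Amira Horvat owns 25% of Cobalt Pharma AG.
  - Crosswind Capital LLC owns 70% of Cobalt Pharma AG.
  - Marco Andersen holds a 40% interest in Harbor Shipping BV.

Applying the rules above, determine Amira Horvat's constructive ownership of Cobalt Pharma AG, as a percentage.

By spousal attribution (R2), Amira Horvat is treated as also owning Marco Andersen's interest in Harbor Shipping BV, giving 60% + 40% = 100%.
Chain via Harbor Shipping BV → Ironwood Logistics SA → Crosswind Capital LLC (R3): 100% × 40% × 90% × 70% = 25.2% of Cobalt Pharma AG.
Direct interest in Cobalt Pharma AG: 25%.
Aggregating (R1): 25.2% + 25% = 50.2%.

50.2%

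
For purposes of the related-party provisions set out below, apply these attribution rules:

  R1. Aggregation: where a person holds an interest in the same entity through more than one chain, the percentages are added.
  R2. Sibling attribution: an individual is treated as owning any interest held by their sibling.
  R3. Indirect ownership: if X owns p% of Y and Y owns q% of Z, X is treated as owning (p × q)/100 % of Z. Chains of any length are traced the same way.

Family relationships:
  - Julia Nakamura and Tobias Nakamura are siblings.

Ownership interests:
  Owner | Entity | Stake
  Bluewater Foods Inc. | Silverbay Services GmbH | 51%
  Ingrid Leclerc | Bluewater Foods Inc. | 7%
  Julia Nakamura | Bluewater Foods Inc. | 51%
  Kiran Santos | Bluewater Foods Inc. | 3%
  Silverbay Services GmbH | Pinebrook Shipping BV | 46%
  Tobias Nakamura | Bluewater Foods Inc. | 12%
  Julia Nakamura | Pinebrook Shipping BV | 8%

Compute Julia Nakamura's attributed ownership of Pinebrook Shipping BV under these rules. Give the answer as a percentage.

By sibling attribution (R2), Julia Nakamura is treated as also owning Tobias Nakamura's interest in Bluewater Foods Inc, giving 51% + 12% = 63%.
Chain via Bluewater Foods Inc. → Silverbay Services GmbH (R3): 63% × 51% × 46% = 14.7798% of Pinebrook Shipping BV.
Direct interest in Pinebrook Shipping BV: 8%.
Aggregating (R1): 14.7798% + 8% = 22.7798%.

22.7798%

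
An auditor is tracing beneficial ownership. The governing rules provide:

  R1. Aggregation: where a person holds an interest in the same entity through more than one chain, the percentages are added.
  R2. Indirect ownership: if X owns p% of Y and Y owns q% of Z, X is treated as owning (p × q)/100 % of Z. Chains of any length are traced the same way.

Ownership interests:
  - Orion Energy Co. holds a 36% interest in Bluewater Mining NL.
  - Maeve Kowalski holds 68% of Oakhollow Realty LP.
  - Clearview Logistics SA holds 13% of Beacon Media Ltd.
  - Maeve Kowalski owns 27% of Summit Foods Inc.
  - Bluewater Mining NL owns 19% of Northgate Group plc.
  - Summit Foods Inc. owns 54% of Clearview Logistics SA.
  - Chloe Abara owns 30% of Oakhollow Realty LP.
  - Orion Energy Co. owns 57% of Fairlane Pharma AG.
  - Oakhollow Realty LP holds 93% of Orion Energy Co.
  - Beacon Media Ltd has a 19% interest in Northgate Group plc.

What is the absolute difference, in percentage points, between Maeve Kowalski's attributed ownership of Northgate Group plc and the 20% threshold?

Chain via Summit Foods Inc. → Clearview Logistics SA → Beacon Media Ltd (R2): 27% × 54% × 13% × 19% = 0.360126% of Northgate Group plc.
Chain via Oakhollow Realty LP → Orion Energy Co. → Bluewater Mining NL (R2): 68% × 93% × 36% × 19% = 4.325616% of Northgate Group plc.
Aggregating (R1): 0.360126% + 4.325616% = 4.685742%.
4.685742% falls short of the 20% threshold by 15.314258 percentage points.

15.314258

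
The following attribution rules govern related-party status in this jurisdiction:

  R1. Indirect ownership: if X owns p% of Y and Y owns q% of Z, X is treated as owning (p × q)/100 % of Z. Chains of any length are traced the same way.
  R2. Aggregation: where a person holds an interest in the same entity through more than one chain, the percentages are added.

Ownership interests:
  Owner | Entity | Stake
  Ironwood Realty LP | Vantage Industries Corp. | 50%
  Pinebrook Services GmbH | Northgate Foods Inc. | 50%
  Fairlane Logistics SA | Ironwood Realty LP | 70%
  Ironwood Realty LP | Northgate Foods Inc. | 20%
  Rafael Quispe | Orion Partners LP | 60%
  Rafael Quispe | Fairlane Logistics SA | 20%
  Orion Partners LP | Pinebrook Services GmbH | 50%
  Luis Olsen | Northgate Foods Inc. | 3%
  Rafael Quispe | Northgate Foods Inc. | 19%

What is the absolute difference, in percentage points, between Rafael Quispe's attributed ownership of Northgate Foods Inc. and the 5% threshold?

Chain via Orion Partners LP → Pinebrook Services GmbH (R1): 60% × 50% × 50% = 15% of Northgate Foods Inc.
Chain via Fairlane Logistics SA → Ironwood Realty LP (R1): 20% × 70% × 20% = 2.8% of Northgate Foods Inc.
Direct interest in Northgate Foods Inc: 19%.
Aggregating (R2): 15% + 2.8% + 19% = 36.8%.
36.8% exceeds the 5% threshold by 31.8 percentage points.

31.8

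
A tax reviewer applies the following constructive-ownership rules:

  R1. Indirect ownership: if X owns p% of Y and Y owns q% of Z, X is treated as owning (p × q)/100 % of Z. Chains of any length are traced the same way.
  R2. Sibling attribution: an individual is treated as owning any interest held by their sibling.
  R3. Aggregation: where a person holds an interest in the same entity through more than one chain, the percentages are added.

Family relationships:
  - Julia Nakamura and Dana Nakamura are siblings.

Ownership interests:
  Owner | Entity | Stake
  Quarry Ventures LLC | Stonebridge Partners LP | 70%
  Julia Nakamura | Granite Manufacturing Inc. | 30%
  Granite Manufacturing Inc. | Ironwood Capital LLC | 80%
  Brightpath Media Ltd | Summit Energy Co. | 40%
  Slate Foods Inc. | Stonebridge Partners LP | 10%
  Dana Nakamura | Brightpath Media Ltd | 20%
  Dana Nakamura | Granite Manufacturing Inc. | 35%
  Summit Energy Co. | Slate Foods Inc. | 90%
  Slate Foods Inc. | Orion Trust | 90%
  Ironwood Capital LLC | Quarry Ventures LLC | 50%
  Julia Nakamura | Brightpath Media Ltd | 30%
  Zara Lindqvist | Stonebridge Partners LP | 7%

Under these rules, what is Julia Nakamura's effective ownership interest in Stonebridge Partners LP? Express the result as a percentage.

20%

By sibling attribution (R2), Julia Nakamura is treated as also owning Dana Nakamura's interest in Brightpath Media Ltd, giving 30% + 20% = 50%.
By sibling attribution (R2), Julia Nakamura is treated as also owning Dana Nakamura's interest in Granite Manufacturing Inc, giving 30% + 35% = 65%.
Chain via Brightpath Media Ltd → Summit Energy Co. → Slate Foods Inc. (R1): 50% × 40% × 90% × 10% = 1.8% of Stonebridge Partners LP.
Chain via Granite Manufacturing Inc. → Ironwood Capital LLC → Quarry Ventures LLC (R1): 65% × 80% × 50% × 70% = 18.2% of Stonebridge Partners LP.
Aggregating (R3): 1.8% + 18.2% = 20%.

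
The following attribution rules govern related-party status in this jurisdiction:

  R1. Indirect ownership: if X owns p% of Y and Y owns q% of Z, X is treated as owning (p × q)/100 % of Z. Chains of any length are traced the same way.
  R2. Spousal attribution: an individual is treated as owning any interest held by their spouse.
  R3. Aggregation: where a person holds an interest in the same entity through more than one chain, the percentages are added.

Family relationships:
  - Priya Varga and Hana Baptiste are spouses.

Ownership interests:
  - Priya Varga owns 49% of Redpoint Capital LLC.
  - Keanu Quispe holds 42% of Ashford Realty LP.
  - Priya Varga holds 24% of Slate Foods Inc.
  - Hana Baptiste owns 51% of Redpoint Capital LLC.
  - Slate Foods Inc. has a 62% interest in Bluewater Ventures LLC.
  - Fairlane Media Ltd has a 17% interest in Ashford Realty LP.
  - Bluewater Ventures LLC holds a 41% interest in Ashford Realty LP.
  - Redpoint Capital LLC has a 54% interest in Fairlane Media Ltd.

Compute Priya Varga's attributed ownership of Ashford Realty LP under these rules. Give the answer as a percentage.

15.2808%

By spousal attribution (R2), Priya Varga is treated as also owning Hana Baptiste's interest in Redpoint Capital LLC, giving 49% + 51% = 100%.
Chain via Slate Foods Inc. → Bluewater Ventures LLC (R1): 24% × 62% × 41% = 6.1008% of Ashford Realty LP.
Chain via Redpoint Capital LLC → Fairlane Media Ltd (R1): 100% × 54% × 17% = 9.18% of Ashford Realty LP.
Aggregating (R3): 6.1008% + 9.18% = 15.2808%.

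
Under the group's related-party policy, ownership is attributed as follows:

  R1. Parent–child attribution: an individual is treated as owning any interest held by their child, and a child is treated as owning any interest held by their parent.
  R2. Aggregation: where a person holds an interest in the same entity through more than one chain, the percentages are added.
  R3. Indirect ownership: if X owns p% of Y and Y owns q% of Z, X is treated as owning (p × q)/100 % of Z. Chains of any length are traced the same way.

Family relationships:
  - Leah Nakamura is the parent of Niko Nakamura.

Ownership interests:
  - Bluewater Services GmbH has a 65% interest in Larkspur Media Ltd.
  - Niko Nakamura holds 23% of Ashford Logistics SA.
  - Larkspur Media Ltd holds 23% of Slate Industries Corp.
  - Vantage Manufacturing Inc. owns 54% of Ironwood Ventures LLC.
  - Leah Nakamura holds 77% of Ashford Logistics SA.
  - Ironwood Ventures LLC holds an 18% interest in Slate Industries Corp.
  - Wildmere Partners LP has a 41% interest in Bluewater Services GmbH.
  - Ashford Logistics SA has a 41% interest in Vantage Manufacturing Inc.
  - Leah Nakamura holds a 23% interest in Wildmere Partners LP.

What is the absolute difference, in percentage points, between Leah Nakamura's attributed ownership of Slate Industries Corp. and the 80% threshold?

By parent–child attribution (R1), Leah Nakamura is treated as also owning Niko Nakamura's interest in Ashford Logistics SA, giving 77% + 23% = 100%.
Chain via Ashford Logistics SA → Vantage Manufacturing Inc. → Ironwood Ventures LLC (R3): 100% × 41% × 54% × 18% = 3.9852% of Slate Industries Corp.
Chain via Wildmere Partners LP → Bluewater Services GmbH → Larkspur Media Ltd (R3): 23% × 41% × 65% × 23% = 1.409785% of Slate Industries Corp.
Aggregating (R2): 3.9852% + 1.409785% = 5.394985%.
5.394985% falls short of the 80% threshold by 74.605015 percentage points.

74.605015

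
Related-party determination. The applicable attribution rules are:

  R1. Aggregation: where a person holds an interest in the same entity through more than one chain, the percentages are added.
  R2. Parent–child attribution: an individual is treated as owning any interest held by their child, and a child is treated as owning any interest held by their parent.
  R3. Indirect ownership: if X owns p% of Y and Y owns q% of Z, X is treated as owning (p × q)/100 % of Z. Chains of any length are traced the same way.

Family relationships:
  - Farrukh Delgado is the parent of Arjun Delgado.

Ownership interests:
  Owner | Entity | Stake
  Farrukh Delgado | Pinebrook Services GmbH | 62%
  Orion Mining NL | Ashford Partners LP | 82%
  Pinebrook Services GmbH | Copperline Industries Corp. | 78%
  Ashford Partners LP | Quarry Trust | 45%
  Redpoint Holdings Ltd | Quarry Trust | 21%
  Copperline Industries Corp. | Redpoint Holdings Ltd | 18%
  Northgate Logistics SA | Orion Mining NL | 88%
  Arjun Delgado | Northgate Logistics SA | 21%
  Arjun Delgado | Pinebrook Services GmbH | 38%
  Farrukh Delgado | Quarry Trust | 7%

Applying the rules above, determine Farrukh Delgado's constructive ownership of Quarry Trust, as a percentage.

16.76752%

By parent–child attribution (R2), Farrukh Delgado is treated as also owning Arjun Delgado's interest in Pinebrook Services GmbH, giving 62% + 38% = 100%.
By parent–child attribution (R2), Farrukh Delgado is treated as owning Arjun Delgado's 21% interest in Northgate Logistics SA.
Chain via Pinebrook Services GmbH → Copperline Industries Corp. → Redpoint Holdings Ltd (R3): 100% × 78% × 18% × 21% = 2.9484% of Quarry Trust.
Direct interest in Quarry Trust: 7%.
Chain via Northgate Logistics SA → Orion Mining NL → Ashford Partners LP (R3): 21% × 88% × 82% × 45% = 6.81912% of Quarry Trust.
Aggregating (R1): 2.9484% + 7% + 6.81912% = 16.76752%.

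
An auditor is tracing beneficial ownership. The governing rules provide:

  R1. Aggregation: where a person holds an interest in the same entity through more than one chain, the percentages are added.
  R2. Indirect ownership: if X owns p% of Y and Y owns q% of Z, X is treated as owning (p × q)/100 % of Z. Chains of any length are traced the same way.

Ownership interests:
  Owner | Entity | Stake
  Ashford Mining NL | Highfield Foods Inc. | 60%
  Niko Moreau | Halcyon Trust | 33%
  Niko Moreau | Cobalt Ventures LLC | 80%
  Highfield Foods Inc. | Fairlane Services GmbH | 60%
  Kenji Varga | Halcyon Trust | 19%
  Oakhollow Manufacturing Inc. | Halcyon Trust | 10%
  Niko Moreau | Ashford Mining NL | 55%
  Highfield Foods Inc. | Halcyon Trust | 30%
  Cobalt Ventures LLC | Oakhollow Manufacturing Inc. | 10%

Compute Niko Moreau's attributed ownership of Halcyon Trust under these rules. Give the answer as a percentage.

43.7%

Chain via Ashford Mining NL → Highfield Foods Inc. (R2): 55% × 60% × 30% = 9.9% of Halcyon Trust.
Chain via Cobalt Ventures LLC → Oakhollow Manufacturing Inc. (R2): 80% × 10% × 10% = 0.8% of Halcyon Trust.
Direct interest in Halcyon Trust: 33%.
Aggregating (R1): 9.9% + 0.8% + 33% = 43.7%.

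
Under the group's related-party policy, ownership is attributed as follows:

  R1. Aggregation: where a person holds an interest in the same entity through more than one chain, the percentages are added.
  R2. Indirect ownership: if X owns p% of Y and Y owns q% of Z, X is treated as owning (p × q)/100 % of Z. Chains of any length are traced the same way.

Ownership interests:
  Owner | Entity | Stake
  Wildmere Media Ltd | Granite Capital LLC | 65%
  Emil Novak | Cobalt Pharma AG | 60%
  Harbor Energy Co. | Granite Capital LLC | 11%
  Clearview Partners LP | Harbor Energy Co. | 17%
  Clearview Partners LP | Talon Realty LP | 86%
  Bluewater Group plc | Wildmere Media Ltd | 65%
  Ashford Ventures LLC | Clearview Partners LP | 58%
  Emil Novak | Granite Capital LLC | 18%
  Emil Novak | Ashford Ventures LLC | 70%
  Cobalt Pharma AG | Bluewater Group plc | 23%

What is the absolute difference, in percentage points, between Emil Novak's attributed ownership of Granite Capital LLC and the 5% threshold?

Chain via Ashford Ventures LLC → Clearview Partners LP → Harbor Energy Co. (R2): 70% × 58% × 17% × 11% = 0.75922% of Granite Capital LLC.
Chain via Cobalt Pharma AG → Bluewater Group plc → Wildmere Media Ltd (R2): 60% × 23% × 65% × 65% = 5.8305% of Granite Capital LLC.
Direct interest in Granite Capital LLC: 18%.
Aggregating (R1): 0.75922% + 5.8305% + 18% = 24.58972%.
24.58972% exceeds the 5% threshold by 19.58972 percentage points.

19.58972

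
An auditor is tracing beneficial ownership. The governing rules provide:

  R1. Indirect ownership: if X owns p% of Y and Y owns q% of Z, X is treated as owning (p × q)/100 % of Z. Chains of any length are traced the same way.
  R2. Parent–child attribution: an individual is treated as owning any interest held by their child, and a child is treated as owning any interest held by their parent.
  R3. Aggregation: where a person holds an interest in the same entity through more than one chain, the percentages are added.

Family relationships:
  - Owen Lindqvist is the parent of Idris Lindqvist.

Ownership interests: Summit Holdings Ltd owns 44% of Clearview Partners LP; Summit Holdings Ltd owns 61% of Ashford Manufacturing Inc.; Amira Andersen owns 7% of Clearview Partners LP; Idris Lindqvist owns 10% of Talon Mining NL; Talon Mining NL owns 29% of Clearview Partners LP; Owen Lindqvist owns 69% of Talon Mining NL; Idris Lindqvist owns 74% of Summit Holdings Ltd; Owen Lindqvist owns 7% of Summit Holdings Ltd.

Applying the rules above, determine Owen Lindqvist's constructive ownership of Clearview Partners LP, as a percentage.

By parent–child attribution (R2), Owen Lindqvist is treated as also owning Idris Lindqvist's interest in Talon Mining NL, giving 69% + 10% = 79%.
By parent–child attribution (R2), Owen Lindqvist is treated as also owning Idris Lindqvist's interest in Summit Holdings Ltd, giving 7% + 74% = 81%.
Chain via Talon Mining NL (R1): 79% × 29% = 22.91% of Clearview Partners LP.
Chain via Summit Holdings Ltd (R1): 81% × 44% = 35.64% of Clearview Partners LP.
Aggregating (R3): 22.91% + 35.64% = 58.55%.

58.55%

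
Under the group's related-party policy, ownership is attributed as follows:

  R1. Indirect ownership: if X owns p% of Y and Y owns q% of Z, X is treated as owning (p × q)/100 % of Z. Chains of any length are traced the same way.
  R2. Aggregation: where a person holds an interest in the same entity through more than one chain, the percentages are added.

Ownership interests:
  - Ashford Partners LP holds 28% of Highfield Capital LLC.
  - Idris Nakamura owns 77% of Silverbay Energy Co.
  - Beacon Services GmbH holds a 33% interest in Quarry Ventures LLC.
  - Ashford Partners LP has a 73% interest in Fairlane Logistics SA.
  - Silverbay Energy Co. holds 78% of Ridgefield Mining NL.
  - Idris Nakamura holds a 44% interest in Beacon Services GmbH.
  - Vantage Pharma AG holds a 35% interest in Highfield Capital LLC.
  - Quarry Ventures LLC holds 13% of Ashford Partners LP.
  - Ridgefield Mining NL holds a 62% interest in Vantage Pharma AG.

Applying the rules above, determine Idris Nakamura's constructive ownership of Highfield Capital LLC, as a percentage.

13.561548%

Chain via Silverbay Energy Co. → Ridgefield Mining NL → Vantage Pharma AG (R1): 77% × 78% × 62% × 35% = 13.03302% of Highfield Capital LLC.
Chain via Beacon Services GmbH → Quarry Ventures LLC → Ashford Partners LP (R1): 44% × 33% × 13% × 28% = 0.528528% of Highfield Capital LLC.
Aggregating (R2): 13.03302% + 0.528528% = 13.561548%.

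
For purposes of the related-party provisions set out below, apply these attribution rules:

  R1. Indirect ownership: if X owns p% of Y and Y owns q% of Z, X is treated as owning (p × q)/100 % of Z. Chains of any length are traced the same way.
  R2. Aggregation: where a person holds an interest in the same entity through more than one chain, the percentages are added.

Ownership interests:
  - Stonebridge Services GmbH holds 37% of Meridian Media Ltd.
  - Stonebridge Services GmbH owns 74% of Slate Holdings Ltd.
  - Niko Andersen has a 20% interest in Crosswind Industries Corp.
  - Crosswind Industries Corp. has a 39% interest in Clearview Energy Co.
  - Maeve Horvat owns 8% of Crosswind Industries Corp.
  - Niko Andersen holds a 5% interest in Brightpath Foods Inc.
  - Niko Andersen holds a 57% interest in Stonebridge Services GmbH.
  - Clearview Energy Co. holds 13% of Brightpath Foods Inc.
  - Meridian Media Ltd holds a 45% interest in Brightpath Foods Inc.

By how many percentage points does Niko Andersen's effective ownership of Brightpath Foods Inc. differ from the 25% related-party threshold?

Chain via Crosswind Industries Corp. → Clearview Energy Co. (R1): 20% × 39% × 13% = 1.014% of Brightpath Foods Inc.
Chain via Stonebridge Services GmbH → Meridian Media Ltd (R1): 57% × 37% × 45% = 9.4905% of Brightpath Foods Inc.
Direct interest in Brightpath Foods Inc: 5%.
Aggregating (R2): 1.014% + 9.4905% + 5% = 15.5045%.
15.5045% falls short of the 25% threshold by 9.4955 percentage points.

9.4955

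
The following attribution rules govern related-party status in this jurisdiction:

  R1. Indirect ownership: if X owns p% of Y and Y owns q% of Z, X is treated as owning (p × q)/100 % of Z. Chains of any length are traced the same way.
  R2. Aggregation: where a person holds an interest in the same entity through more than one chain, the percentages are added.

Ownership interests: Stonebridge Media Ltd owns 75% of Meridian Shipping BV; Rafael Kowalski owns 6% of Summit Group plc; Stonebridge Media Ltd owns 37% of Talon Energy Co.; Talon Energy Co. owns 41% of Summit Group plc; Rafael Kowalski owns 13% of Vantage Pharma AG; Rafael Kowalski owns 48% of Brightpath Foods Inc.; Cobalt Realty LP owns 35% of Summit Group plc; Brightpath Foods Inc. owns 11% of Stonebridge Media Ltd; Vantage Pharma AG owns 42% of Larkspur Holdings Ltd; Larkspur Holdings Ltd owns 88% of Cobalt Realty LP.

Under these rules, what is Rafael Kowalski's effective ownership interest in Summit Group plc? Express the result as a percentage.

8.482656%

Chain via Brightpath Foods Inc. → Stonebridge Media Ltd → Talon Energy Co. (R1): 48% × 11% × 37% × 41% = 0.800976% of Summit Group plc.
Chain via Vantage Pharma AG → Larkspur Holdings Ltd → Cobalt Realty LP (R1): 13% × 42% × 88% × 35% = 1.68168% of Summit Group plc.
Direct interest in Summit Group plc: 6%.
Aggregating (R2): 0.800976% + 1.68168% + 6% = 8.482656%.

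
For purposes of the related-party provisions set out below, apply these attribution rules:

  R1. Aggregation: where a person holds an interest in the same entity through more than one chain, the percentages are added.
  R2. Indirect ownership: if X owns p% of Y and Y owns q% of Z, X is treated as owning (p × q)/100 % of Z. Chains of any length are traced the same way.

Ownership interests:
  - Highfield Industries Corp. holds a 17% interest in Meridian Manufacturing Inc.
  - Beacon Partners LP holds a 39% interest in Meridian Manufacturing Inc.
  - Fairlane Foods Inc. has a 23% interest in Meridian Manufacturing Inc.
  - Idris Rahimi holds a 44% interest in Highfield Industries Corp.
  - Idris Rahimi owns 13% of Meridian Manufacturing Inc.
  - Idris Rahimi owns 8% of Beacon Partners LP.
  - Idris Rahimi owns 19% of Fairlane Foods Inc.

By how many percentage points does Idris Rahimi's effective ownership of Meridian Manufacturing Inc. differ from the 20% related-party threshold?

Chain via Highfield Industries Corp. (R2): 44% × 17% = 7.48% of Meridian Manufacturing Inc.
Chain via Fairlane Foods Inc. (R2): 19% × 23% = 4.37% of Meridian Manufacturing Inc.
Chain via Beacon Partners LP (R2): 8% × 39% = 3.12% of Meridian Manufacturing Inc.
Direct interest in Meridian Manufacturing Inc: 13%.
Aggregating (R1): 7.48% + 4.37% + 3.12% + 13% = 27.97%.
27.97% exceeds the 20% threshold by 7.97 percentage points.

7.97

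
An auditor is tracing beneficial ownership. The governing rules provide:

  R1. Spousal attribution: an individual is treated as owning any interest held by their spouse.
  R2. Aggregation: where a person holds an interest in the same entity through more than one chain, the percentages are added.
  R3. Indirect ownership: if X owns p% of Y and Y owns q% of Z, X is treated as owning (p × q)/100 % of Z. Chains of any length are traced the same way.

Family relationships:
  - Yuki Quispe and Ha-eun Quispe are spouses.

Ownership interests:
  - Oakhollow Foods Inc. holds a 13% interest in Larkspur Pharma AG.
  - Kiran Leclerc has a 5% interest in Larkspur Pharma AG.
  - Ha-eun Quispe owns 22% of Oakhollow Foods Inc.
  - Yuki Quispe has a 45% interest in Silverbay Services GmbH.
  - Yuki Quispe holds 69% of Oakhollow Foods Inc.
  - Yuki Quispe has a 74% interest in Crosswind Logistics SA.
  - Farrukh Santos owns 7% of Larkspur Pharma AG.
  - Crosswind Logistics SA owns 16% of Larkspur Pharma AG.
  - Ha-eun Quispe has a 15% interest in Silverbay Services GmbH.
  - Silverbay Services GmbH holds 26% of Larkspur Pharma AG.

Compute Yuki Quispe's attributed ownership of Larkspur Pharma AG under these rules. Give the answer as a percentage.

39.27%

By spousal attribution (R1), Yuki Quispe is treated as also owning Ha-eun Quispe's interest in Silverbay Services GmbH, giving 45% + 15% = 60%.
By spousal attribution (R1), Yuki Quispe is treated as also owning Ha-eun Quispe's interest in Oakhollow Foods Inc, giving 69% + 22% = 91%.
Chain via Silverbay Services GmbH (R3): 60% × 26% = 15.6% of Larkspur Pharma AG.
Chain via Crosswind Logistics SA (R3): 74% × 16% = 11.84% of Larkspur Pharma AG.
Chain via Oakhollow Foods Inc. (R3): 91% × 13% = 11.83% of Larkspur Pharma AG.
Aggregating (R2): 15.6% + 11.84% + 11.83% = 39.27%.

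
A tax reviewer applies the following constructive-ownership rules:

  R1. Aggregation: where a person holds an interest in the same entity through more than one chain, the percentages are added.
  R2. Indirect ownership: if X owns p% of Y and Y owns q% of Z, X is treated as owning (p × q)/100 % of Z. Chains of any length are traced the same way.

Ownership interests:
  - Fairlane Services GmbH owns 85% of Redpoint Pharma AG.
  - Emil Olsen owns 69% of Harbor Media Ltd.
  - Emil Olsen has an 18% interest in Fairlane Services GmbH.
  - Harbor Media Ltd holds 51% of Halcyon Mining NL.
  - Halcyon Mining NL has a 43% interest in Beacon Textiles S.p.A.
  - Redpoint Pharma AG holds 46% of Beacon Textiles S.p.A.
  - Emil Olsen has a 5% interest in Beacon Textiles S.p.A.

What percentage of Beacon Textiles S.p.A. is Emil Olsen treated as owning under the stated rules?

Chain via Fairlane Services GmbH → Redpoint Pharma AG (R2): 18% × 85% × 46% = 7.038% of Beacon Textiles S.p.A.
Chain via Harbor Media Ltd → Halcyon Mining NL (R2): 69% × 51% × 43% = 15.1317% of Beacon Textiles S.p.A.
Direct interest in Beacon Textiles S.p.A: 5%.
Aggregating (R1): 7.038% + 15.1317% + 5% = 27.1697%.

27.1697%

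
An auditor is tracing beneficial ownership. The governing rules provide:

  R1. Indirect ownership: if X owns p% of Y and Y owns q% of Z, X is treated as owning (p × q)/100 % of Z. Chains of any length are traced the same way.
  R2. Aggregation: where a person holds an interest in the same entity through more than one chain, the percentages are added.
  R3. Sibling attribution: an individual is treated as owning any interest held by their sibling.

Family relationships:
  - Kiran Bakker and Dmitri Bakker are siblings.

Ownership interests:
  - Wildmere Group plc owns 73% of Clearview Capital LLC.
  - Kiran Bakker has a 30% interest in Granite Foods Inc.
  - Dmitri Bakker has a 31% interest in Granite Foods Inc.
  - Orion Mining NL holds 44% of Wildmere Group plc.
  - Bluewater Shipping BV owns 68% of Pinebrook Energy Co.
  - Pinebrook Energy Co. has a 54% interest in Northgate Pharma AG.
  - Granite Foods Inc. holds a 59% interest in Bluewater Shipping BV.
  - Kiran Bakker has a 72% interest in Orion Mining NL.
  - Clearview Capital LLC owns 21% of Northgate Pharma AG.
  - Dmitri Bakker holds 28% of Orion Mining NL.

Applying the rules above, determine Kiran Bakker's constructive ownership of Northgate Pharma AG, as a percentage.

19.960728%

By sibling attribution (R3), Kiran Bakker is treated as also owning Dmitri Bakker's interest in Granite Foods Inc, giving 30% + 31% = 61%.
By sibling attribution (R3), Kiran Bakker is treated as also owning Dmitri Bakker's interest in Orion Mining NL, giving 72% + 28% = 100%.
Chain via Granite Foods Inc. → Bluewater Shipping BV → Pinebrook Energy Co. (R1): 61% × 59% × 68% × 54% = 13.215528% of Northgate Pharma AG.
Chain via Orion Mining NL → Wildmere Group plc → Clearview Capital LLC (R1): 100% × 44% × 73% × 21% = 6.7452% of Northgate Pharma AG.
Aggregating (R2): 13.215528% + 6.7452% = 19.960728%.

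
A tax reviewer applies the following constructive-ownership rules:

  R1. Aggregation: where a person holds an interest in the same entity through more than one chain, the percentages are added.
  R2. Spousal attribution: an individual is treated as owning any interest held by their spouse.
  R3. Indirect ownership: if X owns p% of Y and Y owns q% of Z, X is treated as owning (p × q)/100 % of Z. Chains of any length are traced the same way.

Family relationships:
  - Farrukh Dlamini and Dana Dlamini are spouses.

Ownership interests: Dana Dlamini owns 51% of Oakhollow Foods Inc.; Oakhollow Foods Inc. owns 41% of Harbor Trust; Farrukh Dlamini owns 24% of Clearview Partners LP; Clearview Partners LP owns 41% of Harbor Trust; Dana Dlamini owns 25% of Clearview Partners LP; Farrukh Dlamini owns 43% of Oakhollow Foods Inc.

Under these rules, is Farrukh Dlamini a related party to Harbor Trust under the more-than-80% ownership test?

By spousal attribution (R2), Farrukh Dlamini is treated as also owning Dana Dlamini's interest in Oakhollow Foods Inc, giving 43% + 51% = 94%.
By spousal attribution (R2), Farrukh Dlamini is treated as also owning Dana Dlamini's interest in Clearview Partners LP, giving 24% + 25% = 49%.
Chain via Oakhollow Foods Inc. (R3): 94% × 41% = 38.54% of Harbor Trust.
Chain via Clearview Partners LP (R3): 49% × 41% = 20.09% of Harbor Trust.
Aggregating (R1): 38.54% + 20.09% = 58.63%.
58.63% does not exceed the 80% threshold, so Farrukh is not a related party to Harbor Trust.

No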